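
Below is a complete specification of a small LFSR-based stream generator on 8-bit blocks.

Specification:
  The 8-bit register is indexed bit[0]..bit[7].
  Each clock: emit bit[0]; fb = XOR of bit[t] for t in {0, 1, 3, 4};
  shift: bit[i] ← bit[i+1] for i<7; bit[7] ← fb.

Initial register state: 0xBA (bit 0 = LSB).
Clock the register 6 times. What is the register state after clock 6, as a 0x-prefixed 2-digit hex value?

0xAE

reg_0 = 0xBA
clock 1: out=0, reg = 0xDD
clock 2: out=1, reg = 0xEE
clock 3: out=0, reg = 0x77
clock 4: out=1, reg = 0xBB
clock 5: out=1, reg = 0x5D
clock 6: out=1, reg = 0xAE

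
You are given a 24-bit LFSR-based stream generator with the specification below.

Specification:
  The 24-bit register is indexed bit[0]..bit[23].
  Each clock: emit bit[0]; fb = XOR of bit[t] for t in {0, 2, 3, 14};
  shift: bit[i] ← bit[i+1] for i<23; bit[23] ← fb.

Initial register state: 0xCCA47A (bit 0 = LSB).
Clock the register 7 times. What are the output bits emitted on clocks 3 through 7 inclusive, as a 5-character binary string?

reg_0 = 0xCCA47A
clock 1: out=0, reg = 0xE6523D
clock 2: out=1, reg = 0x73291E
clock 3: out=0, reg = 0x39948F
clock 4: out=1, reg = 0x9CCA47
clock 5: out=1, reg = 0xCE6523
clock 6: out=1, reg = 0x673291
clock 7: out=1, reg = 0xB39948

01111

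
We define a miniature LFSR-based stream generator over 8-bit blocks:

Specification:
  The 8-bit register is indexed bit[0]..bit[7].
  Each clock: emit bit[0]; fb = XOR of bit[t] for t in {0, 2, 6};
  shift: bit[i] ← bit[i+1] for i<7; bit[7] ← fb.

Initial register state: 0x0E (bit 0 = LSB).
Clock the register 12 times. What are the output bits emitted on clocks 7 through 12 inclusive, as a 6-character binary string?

reg_0 = 0x0E
clock 1: out=0, reg = 0x87
clock 2: out=1, reg = 0x43
clock 3: out=1, reg = 0x21
clock 4: out=1, reg = 0x90
clock 5: out=0, reg = 0x48
clock 6: out=0, reg = 0xA4
clock 7: out=0, reg = 0xD2
clock 8: out=0, reg = 0xE9
clock 9: out=1, reg = 0x74
clock 10: out=0, reg = 0x3A
clock 11: out=0, reg = 0x1D
clock 12: out=1, reg = 0x0E

001001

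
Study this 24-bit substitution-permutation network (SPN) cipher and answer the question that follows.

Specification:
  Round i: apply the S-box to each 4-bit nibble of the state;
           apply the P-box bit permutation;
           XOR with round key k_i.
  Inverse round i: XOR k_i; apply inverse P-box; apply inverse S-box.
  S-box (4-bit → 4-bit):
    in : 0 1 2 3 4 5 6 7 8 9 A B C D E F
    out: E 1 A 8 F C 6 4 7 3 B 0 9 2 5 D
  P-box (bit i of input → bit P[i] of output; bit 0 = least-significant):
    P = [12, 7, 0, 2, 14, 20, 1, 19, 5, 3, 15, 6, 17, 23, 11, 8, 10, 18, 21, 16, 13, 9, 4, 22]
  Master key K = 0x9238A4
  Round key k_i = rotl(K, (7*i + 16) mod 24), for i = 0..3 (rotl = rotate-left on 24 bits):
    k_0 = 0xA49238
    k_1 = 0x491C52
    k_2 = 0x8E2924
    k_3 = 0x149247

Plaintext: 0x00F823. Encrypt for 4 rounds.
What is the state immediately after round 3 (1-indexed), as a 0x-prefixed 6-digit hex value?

0x47E096

s_0 = plaintext = 0x00F823
s_1 = Round(s_0, k_0) = 0xDB1904
s_2 = Round(s_1, k_1) = 0x530EFD
s_3 = Round(s_2, k_2) = 0x47E096
s_4 = Round(s_3, k_3) = 0x66789E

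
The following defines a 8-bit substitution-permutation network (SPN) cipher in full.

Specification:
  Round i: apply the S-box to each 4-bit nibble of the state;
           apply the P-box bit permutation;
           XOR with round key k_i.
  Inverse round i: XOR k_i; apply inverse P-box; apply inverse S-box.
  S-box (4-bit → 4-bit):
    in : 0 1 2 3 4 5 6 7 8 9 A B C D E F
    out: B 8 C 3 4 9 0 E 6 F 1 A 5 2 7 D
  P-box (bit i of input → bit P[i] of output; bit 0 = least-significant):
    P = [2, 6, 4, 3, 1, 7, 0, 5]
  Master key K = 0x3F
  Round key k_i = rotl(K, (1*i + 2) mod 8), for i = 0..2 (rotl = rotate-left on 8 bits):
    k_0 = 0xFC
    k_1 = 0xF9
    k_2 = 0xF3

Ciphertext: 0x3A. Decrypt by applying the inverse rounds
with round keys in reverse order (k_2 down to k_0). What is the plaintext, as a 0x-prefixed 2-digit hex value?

s_0 = ciphertext = 0x3A
s_1 = InvRound(s_0, k_2) = 0x8B
s_2 = InvRound(s_1, k_1) = 0x58
s_3 = InvRound(s_2, k_0) = 0xBA

0xBA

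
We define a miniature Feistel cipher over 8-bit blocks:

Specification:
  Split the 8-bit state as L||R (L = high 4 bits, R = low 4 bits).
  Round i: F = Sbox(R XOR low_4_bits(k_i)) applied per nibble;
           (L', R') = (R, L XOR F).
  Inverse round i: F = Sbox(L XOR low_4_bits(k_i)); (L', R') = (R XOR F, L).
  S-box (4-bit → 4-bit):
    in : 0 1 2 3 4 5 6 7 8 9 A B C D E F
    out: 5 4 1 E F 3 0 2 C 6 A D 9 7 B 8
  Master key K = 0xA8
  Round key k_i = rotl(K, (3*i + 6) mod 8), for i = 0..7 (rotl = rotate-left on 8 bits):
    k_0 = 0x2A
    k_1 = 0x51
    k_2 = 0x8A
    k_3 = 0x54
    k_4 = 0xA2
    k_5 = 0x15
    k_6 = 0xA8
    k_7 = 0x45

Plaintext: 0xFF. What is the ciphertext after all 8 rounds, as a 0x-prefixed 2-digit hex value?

0x5F

s_0 = plaintext = 0xFF
s_1 = Round(s_0, k_0) = 0xFC
s_2 = Round(s_1, k_1) = 0xC8
s_3 = Round(s_2, k_2) = 0x8D
s_4 = Round(s_3, k_3) = 0xDE
s_5 = Round(s_4, k_4) = 0xE4
s_6 = Round(s_5, k_5) = 0x4A
s_7 = Round(s_6, k_6) = 0xA5
s_8 = Round(s_7, k_7) = 0x5F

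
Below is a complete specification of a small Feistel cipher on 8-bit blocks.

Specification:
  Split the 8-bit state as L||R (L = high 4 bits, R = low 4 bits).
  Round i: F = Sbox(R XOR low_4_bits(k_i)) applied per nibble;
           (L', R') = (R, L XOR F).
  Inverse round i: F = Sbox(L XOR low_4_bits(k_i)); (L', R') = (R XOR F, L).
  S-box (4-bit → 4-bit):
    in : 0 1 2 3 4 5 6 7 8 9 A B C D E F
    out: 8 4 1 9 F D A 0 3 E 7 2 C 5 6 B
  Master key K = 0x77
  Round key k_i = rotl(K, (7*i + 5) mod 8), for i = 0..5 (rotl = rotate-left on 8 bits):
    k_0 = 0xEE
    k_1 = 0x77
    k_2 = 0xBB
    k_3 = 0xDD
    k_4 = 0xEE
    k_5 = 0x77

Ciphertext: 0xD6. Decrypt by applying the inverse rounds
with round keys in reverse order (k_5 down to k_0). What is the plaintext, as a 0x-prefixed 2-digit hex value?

0x92

s_0 = ciphertext = 0xD6
s_1 = InvRound(s_0, k_5) = 0x1D
s_2 = InvRound(s_1, k_4) = 0x61
s_3 = InvRound(s_2, k_3) = 0x36
s_4 = InvRound(s_3, k_2) = 0x53
s_5 = InvRound(s_4, k_1) = 0x25
s_6 = InvRound(s_5, k_0) = 0x92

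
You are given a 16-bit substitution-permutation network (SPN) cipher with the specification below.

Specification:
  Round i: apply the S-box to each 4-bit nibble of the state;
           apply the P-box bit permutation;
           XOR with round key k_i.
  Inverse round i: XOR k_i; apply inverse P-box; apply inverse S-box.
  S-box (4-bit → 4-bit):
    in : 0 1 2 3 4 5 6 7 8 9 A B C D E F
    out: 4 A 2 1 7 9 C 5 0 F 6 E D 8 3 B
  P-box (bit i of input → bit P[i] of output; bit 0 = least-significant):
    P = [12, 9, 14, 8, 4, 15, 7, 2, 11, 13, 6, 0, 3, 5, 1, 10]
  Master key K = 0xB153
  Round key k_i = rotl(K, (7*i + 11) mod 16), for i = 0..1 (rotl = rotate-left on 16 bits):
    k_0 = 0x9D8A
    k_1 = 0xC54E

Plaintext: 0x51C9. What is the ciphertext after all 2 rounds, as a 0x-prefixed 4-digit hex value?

0x3522

s_0 = plaintext = 0x51C9
s_1 = Round(s_0, k_0) = 0xEA17
s_2 = Round(s_1, k_1) = 0x3522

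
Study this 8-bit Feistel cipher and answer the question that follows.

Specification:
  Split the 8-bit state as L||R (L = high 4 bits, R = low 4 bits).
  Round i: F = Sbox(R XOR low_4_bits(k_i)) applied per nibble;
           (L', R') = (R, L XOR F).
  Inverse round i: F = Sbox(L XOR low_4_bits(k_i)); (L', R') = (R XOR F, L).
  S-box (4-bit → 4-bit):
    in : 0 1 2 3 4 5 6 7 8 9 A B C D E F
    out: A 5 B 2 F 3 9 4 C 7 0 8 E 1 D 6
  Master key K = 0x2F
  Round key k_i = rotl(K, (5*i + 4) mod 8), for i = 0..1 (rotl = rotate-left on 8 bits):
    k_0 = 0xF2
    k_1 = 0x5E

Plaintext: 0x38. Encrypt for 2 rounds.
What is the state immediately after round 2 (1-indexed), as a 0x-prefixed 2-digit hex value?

s_0 = plaintext = 0x38
s_1 = Round(s_0, k_0) = 0x83
s_2 = Round(s_1, k_1) = 0x39

0x39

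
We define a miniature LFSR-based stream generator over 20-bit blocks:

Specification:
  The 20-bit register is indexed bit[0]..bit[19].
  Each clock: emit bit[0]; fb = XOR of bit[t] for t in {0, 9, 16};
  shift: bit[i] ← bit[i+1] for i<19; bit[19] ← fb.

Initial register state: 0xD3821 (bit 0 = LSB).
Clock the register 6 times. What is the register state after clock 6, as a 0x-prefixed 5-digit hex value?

0xC34E0

reg_0 = 0xD3821
clock 1: out=1, reg = 0x69C10
clock 2: out=0, reg = 0x34E08
clock 3: out=0, reg = 0x1A704
clock 4: out=0, reg = 0x0D382
clock 5: out=0, reg = 0x869C1
clock 6: out=1, reg = 0xC34E0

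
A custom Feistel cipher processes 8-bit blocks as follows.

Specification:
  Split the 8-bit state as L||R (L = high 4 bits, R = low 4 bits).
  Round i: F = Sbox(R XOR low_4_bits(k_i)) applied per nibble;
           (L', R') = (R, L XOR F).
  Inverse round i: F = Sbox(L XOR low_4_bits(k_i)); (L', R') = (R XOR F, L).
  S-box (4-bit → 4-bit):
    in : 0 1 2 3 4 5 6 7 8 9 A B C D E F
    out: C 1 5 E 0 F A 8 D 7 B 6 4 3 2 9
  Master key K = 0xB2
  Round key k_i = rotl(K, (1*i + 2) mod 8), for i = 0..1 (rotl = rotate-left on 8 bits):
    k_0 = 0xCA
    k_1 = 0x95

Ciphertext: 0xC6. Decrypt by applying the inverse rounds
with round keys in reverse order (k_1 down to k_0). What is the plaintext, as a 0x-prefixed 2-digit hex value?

s_0 = ciphertext = 0xC6
s_1 = InvRound(s_0, k_1) = 0x1C
s_2 = InvRound(s_1, k_0) = 0xA1

0xA1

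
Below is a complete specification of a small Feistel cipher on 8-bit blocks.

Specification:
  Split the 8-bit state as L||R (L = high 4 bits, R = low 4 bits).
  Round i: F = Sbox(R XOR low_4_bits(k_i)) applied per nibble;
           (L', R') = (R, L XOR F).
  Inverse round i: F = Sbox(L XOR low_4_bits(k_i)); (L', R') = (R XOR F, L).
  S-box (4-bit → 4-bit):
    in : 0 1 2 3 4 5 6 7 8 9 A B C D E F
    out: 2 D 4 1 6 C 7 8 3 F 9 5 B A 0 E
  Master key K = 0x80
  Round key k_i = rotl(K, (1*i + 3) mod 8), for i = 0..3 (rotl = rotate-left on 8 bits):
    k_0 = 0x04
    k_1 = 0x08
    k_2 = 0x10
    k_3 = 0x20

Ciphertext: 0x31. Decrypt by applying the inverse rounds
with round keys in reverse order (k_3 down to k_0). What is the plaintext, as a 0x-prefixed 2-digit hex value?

0x4F

s_0 = ciphertext = 0x31
s_1 = InvRound(s_0, k_3) = 0x03
s_2 = InvRound(s_1, k_2) = 0x10
s_3 = InvRound(s_2, k_1) = 0xF1
s_4 = InvRound(s_3, k_0) = 0x4F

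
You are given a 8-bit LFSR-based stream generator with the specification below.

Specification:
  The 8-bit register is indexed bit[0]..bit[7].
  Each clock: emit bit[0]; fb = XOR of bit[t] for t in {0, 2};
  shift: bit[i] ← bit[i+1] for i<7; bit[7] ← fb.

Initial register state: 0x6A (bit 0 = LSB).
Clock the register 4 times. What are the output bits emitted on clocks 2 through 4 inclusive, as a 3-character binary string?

reg_0 = 0x6A
clock 1: out=0, reg = 0x35
clock 2: out=1, reg = 0x1A
clock 3: out=0, reg = 0x0D
clock 4: out=1, reg = 0x06

101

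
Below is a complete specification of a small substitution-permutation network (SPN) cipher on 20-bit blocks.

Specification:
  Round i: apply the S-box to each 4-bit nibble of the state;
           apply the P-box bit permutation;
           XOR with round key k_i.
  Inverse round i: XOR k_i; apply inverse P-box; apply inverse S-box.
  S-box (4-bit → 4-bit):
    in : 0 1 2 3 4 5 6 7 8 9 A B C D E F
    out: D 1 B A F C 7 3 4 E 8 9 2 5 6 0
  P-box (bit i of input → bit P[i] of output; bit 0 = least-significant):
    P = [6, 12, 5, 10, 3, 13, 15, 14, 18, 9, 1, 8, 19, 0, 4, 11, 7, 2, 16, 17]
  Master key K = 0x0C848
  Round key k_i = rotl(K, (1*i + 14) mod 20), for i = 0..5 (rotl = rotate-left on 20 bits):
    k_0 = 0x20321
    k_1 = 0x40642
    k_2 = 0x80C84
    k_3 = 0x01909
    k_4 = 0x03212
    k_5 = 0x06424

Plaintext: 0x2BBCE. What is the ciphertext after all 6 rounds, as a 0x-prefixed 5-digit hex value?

0x49E1A

s_0 = plaintext = 0x2BBCE
s_1 = Round(s_0, k_0) = 0xC3A85
s_2 = Round(s_1, k_1) = 0x48B67
s_3 = Round(s_2, k_2) = 0xFBD58
s_4 = Round(s_3, k_3) = 0xCD12B
s_5 = Round(s_4, k_4) = 0xC564E
s_6 = Round(s_5, k_5) = 0x49E1A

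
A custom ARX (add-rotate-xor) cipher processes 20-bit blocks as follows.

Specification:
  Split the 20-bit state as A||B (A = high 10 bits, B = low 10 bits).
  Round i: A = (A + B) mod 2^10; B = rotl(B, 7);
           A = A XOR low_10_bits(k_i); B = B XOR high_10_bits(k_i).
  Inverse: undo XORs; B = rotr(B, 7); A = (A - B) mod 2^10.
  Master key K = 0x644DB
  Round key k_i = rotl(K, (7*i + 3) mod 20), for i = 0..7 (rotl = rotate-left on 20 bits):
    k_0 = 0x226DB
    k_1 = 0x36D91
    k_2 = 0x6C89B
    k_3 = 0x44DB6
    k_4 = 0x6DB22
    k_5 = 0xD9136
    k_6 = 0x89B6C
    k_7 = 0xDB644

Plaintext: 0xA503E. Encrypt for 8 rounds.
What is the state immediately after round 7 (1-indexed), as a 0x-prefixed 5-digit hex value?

0xC9A3B

s_0 = plaintext = 0xA503E
s_1 = Round(s_0, k_0) = 0x0278E
s_2 = Round(s_1, k_1) = 0x81BAA
s_3 = Round(s_2, k_2) = 0x4ACC7
s_4 = Round(s_3, k_3) = 0x1128B
s_5 = Round(s_4, k_4) = 0x7B467
s_6 = Round(s_5, k_5) = 0xD88E8
s_7 = Round(s_6, k_6) = 0xC9A3B
s_8 = Round(s_7, k_7) = 0xC96AA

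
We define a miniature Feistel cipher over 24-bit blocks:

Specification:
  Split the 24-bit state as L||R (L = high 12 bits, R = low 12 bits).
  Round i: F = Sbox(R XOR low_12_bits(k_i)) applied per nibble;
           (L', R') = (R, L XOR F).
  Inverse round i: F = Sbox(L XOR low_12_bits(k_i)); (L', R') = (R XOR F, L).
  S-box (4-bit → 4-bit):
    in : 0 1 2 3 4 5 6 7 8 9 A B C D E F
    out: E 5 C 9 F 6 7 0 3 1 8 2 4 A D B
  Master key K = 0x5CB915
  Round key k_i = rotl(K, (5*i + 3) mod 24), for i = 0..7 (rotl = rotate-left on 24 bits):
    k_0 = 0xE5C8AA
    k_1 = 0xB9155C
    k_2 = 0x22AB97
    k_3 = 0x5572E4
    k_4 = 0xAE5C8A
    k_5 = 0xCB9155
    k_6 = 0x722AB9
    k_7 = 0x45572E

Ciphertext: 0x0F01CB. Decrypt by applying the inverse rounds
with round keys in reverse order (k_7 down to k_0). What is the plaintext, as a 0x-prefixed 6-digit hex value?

0xFA8139

s_0 = ciphertext = 0x0F01CB
s_1 = InvRound(s_0, k_7) = 0x1660F0
s_2 = InvRound(s_1, k_6) = 0x25B166
s_3 = InvRound(s_2, k_5) = 0x88B25B
s_4 = InvRound(s_3, k_4) = 0xDBE88B
s_5 = InvRound(s_4, k_3) = 0x3E3DBE
s_6 = InvRound(s_5, k_2) = 0xEB13E3
s_7 = InvRound(s_6, k_1) = 0x139EB1
s_8 = InvRound(s_7, k_0) = 0xFA8139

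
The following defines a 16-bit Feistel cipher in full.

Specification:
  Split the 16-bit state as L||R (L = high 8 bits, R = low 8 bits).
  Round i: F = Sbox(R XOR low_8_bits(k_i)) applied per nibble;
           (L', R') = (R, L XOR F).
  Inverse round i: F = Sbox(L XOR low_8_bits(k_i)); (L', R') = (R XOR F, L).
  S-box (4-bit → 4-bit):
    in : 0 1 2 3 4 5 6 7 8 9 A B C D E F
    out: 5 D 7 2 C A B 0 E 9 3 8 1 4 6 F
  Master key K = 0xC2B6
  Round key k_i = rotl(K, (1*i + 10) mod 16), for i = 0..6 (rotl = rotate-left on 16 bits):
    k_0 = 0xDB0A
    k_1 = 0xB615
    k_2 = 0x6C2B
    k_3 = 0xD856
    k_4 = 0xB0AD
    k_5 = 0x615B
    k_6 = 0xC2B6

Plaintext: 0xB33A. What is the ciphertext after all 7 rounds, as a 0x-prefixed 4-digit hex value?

s_0 = plaintext = 0xB33A
s_1 = Round(s_0, k_0) = 0x3A96
s_2 = Round(s_1, k_1) = 0x96D8
s_3 = Round(s_2, k_2) = 0xD864
s_4 = Round(s_3, k_3) = 0x64FF
s_5 = Round(s_4, k_4) = 0xFFC3
s_6 = Round(s_5, k_5) = 0xC361
s_7 = Round(s_6, k_6) = 0x6183

0x6183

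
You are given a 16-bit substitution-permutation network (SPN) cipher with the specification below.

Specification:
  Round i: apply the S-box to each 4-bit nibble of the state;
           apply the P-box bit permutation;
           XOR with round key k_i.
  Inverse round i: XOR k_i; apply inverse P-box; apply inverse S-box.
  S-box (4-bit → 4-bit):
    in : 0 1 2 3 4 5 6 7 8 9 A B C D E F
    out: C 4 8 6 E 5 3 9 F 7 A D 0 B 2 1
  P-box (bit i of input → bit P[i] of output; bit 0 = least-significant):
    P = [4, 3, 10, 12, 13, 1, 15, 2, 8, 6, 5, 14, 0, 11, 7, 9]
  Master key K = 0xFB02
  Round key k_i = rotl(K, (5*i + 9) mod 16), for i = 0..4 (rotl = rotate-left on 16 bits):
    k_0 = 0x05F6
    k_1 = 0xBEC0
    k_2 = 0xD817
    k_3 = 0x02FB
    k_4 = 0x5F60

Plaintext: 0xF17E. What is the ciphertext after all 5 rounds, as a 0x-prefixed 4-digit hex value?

s_0 = plaintext = 0xF17E
s_1 = Round(s_0, k_0) = 0x25DB
s_2 = Round(s_1, k_1) = 0x89F6
s_3 = Round(s_2, k_2) = 0xF3EE
s_4 = Round(s_3, k_3) = 0x0290
s_5 = Round(s_4, k_4) = 0xA9E2

0xA9E2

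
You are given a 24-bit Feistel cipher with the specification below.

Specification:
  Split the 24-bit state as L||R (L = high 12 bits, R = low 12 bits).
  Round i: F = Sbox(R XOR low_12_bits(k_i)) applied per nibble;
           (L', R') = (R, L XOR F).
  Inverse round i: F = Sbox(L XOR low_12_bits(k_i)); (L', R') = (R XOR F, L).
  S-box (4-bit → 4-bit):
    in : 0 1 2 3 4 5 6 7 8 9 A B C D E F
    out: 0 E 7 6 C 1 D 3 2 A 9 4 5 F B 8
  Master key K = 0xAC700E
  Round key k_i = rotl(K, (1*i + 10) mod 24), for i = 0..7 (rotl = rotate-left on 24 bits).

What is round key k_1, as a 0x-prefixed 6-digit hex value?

K = 0xAC700E
k_0 = rotl(K, (1*0+10) mod 24) = rotl(K, 10) = 0xC03AB1
k_1 = rotl(K, (1*1+10) mod 24) = rotl(K, 11) = 0x807563

0x807563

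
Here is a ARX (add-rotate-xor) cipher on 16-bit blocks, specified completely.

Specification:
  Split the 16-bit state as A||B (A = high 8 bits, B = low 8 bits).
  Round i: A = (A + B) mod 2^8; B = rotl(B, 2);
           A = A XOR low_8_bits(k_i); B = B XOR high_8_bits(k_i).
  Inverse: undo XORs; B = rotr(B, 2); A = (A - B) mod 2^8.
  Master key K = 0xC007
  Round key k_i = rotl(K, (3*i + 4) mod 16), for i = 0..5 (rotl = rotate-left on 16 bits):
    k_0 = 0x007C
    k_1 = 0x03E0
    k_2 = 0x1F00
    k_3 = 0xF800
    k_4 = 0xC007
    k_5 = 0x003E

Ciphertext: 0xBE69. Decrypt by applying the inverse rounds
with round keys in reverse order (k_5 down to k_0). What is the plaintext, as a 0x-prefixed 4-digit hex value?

0x9412

s_0 = ciphertext = 0xBE69
s_1 = InvRound(s_0, k_5) = 0x265A
s_2 = InvRound(s_1, k_4) = 0x7BA6
s_3 = InvRound(s_2, k_3) = 0xE497
s_4 = InvRound(s_3, k_2) = 0xC222
s_5 = InvRound(s_4, k_1) = 0xDA48
s_6 = InvRound(s_5, k_0) = 0x9412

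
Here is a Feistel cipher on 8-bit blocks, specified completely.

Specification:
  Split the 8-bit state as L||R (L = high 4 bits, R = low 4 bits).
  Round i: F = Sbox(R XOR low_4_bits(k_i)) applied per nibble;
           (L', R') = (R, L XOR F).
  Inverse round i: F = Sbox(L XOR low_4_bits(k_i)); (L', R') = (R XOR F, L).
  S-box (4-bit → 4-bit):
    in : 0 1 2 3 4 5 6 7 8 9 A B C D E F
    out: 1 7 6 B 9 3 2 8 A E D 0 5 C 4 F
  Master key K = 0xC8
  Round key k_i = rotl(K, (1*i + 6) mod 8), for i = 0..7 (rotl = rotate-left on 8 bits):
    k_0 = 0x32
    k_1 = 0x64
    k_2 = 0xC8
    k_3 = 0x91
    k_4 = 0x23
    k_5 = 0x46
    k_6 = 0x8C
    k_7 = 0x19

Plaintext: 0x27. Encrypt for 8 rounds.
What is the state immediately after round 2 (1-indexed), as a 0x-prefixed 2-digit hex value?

0x14

s_0 = plaintext = 0x27
s_1 = Round(s_0, k_0) = 0x71
s_2 = Round(s_1, k_1) = 0x14
s_3 = Round(s_2, k_2) = 0x44
s_4 = Round(s_3, k_3) = 0x47
s_5 = Round(s_4, k_4) = 0x7D
s_6 = Round(s_5, k_5) = 0xD7
s_7 = Round(s_6, k_6) = 0x7D
s_8 = Round(s_7, k_7) = 0xDE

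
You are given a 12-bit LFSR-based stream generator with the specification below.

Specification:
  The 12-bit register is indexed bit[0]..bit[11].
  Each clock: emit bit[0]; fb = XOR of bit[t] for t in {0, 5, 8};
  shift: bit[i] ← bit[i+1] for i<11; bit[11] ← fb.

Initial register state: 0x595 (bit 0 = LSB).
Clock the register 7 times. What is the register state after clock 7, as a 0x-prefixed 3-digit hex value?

0xF8B

reg_0 = 0x595
clock 1: out=1, reg = 0x2CA
clock 2: out=0, reg = 0x165
clock 3: out=1, reg = 0x8B2
clock 4: out=0, reg = 0xC59
clock 5: out=1, reg = 0xE2C
clock 6: out=0, reg = 0xF16
clock 7: out=0, reg = 0xF8B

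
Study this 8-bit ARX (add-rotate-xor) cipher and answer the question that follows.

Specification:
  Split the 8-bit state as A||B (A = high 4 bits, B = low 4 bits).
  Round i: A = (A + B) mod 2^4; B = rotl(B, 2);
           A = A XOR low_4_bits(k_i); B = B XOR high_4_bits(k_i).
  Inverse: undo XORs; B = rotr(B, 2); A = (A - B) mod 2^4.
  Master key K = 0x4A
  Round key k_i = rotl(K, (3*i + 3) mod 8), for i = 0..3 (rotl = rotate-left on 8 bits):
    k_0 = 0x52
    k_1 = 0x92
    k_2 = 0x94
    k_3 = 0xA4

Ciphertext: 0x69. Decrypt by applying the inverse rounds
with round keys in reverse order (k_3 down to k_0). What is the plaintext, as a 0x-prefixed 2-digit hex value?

s_0 = ciphertext = 0x69
s_1 = InvRound(s_0, k_3) = 0x6C
s_2 = InvRound(s_1, k_2) = 0xD5
s_3 = InvRound(s_2, k_1) = 0xC3
s_4 = InvRound(s_3, k_0) = 0x59

0x59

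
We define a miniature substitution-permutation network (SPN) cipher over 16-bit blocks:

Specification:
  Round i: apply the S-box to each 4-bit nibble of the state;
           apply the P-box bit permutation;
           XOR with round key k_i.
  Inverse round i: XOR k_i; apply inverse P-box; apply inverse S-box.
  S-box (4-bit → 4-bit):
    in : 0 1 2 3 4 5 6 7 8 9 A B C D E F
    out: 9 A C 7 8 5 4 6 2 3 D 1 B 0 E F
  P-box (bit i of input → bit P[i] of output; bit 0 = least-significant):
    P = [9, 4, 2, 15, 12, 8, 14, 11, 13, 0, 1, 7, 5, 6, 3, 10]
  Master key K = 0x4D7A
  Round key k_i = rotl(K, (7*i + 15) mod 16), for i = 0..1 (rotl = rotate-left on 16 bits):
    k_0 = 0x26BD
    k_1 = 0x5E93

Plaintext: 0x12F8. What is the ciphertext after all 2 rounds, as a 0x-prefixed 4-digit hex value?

s_0 = plaintext = 0x12F8
s_1 = Round(s_0, k_0) = 0x7B6F
s_2 = Round(s_1, k_1) = 0xBCCF

0xBCCF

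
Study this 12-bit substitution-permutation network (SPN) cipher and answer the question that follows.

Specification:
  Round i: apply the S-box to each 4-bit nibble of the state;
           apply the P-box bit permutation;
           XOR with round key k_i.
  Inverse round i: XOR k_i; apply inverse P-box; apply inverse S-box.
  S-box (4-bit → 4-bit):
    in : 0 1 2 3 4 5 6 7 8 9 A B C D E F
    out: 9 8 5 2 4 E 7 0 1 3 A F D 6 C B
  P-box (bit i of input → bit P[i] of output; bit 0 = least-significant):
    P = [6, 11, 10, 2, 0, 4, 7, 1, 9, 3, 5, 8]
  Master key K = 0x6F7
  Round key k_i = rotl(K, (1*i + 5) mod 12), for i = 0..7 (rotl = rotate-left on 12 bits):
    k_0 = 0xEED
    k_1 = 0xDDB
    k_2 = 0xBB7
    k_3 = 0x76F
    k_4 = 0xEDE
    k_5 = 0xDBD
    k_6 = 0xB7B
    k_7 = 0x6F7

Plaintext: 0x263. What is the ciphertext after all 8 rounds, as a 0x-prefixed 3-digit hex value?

s_0 = plaintext = 0x263
s_1 = Round(s_0, k_0) = 0x45C
s_2 = Round(s_1, k_1) = 0x92D
s_3 = Round(s_2, k_2) = 0x53E
s_4 = Round(s_3, k_3) = 0x253
s_5 = Round(s_4, k_4) = 0x46C
s_6 = Round(s_5, k_5) = 0x948
s_7 = Round(s_6, k_6) = 0x9B3
s_8 = Round(s_7, k_7) = 0xC6C

0xC6C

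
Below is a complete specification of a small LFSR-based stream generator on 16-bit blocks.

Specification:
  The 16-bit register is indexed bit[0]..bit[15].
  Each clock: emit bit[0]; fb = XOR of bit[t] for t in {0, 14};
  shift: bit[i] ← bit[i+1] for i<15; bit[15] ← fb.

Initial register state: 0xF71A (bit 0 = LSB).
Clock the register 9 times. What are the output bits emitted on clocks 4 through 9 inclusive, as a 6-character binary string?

110001

reg_0 = 0xF71A
clock 1: out=0, reg = 0xFB8D
clock 2: out=1, reg = 0x7DC6
clock 3: out=0, reg = 0xBEE3
clock 4: out=1, reg = 0xDF71
clock 5: out=1, reg = 0x6FB8
clock 6: out=0, reg = 0xB7DC
clock 7: out=0, reg = 0x5BEE
clock 8: out=0, reg = 0xADF7
clock 9: out=1, reg = 0xD6FB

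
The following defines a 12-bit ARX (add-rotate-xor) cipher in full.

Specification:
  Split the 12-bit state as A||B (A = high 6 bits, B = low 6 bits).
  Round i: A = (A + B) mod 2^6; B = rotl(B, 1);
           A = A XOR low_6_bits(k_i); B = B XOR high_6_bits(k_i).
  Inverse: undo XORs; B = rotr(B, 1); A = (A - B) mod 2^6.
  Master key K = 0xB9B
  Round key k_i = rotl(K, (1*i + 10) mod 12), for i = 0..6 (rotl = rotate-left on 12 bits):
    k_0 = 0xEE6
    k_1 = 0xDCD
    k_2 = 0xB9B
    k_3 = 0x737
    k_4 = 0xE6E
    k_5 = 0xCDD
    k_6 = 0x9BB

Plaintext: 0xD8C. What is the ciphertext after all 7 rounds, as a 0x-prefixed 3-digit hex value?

0xEB6

s_0 = plaintext = 0xD8C
s_1 = Round(s_0, k_0) = 0x923
s_2 = Round(s_1, k_1) = 0x2B0
s_3 = Round(s_2, k_2) = 0x84F
s_4 = Round(s_3, k_3) = 0x1C2
s_5 = Round(s_4, k_4) = 0x9FD
s_6 = Round(s_5, k_5) = 0xE48
s_7 = Round(s_6, k_6) = 0xEB6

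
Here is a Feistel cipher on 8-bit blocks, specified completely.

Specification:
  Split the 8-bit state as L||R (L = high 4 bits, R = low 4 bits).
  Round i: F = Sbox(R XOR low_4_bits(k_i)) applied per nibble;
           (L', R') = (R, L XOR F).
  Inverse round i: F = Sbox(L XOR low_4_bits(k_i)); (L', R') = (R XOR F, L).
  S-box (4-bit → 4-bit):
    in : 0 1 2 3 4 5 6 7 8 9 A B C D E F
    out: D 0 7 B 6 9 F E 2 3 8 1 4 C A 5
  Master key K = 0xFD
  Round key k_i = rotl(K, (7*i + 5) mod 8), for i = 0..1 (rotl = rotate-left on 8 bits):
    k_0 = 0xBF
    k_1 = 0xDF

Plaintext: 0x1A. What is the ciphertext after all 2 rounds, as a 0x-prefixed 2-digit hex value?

0x84

s_0 = plaintext = 0x1A
s_1 = Round(s_0, k_0) = 0xA8
s_2 = Round(s_1, k_1) = 0x84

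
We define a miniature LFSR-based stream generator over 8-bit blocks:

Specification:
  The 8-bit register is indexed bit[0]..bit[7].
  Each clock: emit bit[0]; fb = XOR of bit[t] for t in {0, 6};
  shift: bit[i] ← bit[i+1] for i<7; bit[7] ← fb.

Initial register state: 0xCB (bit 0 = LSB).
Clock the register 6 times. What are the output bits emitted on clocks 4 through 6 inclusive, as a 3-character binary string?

reg_0 = 0xCB
clock 1: out=1, reg = 0x65
clock 2: out=1, reg = 0x32
clock 3: out=0, reg = 0x19
clock 4: out=1, reg = 0x8C
clock 5: out=0, reg = 0x46
clock 6: out=0, reg = 0xA3

100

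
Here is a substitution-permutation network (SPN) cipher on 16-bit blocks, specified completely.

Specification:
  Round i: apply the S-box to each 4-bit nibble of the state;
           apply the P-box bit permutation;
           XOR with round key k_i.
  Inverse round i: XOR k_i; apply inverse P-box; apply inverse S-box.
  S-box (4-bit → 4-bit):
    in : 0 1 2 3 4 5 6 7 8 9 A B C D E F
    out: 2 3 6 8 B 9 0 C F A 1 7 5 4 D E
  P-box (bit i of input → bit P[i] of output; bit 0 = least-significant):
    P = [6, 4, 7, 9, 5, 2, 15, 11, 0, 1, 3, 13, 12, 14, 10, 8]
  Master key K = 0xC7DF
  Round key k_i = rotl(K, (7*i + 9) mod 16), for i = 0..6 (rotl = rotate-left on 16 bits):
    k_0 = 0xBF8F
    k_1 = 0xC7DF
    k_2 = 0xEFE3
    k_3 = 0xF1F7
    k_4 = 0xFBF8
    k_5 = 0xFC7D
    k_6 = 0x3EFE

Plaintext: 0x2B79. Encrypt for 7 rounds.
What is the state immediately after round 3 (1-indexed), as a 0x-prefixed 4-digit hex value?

0x511C

s_0 = plaintext = 0x2B79
s_1 = Round(s_0, k_0) = 0x7194
s_2 = Round(s_1, k_1) = 0xC888
s_3 = Round(s_2, k_2) = 0x511C
s_4 = Round(s_3, k_3) = 0xE010
s_5 = Round(s_4, k_4) = 0xEECE
s_6 = Round(s_5, k_5) = 0x4B94
s_7 = Round(s_6, k_6) = 0x65A1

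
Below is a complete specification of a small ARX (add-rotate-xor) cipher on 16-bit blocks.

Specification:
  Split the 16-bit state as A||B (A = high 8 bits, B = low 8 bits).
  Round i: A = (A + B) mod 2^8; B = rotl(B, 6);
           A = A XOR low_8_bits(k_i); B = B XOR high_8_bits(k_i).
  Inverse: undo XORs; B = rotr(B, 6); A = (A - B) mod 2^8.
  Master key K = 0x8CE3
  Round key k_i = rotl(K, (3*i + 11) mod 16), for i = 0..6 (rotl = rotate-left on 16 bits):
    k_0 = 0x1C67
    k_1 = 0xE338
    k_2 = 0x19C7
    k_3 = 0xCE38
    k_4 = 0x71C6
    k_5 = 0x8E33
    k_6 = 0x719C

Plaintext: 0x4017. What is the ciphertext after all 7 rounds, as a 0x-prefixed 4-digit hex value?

s_0 = plaintext = 0x4017
s_1 = Round(s_0, k_0) = 0x30D9
s_2 = Round(s_1, k_1) = 0x3195
s_3 = Round(s_2, k_2) = 0x017C
s_4 = Round(s_3, k_3) = 0x45D1
s_5 = Round(s_4, k_4) = 0xD005
s_6 = Round(s_5, k_5) = 0xE6CF
s_7 = Round(s_6, k_6) = 0x2982

0x2982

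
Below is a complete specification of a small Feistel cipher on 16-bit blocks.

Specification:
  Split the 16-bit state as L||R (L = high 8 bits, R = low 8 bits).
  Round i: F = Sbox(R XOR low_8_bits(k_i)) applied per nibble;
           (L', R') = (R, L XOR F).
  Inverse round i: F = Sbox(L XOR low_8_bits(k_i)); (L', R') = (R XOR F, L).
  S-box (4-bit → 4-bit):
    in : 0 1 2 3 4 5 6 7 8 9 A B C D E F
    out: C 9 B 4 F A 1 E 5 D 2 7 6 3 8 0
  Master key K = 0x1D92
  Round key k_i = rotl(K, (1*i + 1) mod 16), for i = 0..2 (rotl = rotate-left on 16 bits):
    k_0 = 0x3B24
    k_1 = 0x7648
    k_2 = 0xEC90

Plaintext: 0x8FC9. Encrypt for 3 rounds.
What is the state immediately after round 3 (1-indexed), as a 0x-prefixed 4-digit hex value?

s_0 = plaintext = 0x8FC9
s_1 = Round(s_0, k_0) = 0xC90C
s_2 = Round(s_1, k_1) = 0x0C36
s_3 = Round(s_2, k_2) = 0x362D

0x362D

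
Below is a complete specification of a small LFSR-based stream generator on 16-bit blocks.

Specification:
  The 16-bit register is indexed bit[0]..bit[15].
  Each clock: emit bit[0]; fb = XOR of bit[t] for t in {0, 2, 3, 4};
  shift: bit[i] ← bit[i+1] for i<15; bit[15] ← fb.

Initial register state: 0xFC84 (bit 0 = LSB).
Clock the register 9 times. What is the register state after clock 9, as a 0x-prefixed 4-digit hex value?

0xFEFE

reg_0 = 0xFC84
clock 1: out=0, reg = 0xFE42
clock 2: out=0, reg = 0x7F21
clock 3: out=1, reg = 0xBF90
clock 4: out=0, reg = 0xDFC8
clock 5: out=0, reg = 0xEFE4
clock 6: out=0, reg = 0xF7F2
clock 7: out=0, reg = 0xFBF9
clock 8: out=1, reg = 0xFDFC
clock 9: out=0, reg = 0xFEFE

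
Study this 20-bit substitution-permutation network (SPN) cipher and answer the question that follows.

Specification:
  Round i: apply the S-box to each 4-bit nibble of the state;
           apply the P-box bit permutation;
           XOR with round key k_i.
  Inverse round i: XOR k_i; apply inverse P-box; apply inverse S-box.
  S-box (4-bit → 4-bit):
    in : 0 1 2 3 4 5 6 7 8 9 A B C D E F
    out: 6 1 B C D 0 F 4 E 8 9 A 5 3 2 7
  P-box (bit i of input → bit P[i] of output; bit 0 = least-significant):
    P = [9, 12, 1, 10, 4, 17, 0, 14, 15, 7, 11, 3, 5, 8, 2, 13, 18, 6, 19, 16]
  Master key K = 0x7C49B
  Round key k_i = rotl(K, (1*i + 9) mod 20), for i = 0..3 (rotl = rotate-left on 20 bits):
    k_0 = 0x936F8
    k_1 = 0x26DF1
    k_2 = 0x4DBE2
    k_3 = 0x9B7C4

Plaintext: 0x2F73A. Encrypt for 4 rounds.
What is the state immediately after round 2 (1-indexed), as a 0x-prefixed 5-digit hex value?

s_0 = plaintext = 0x2F73A
s_1 = Round(s_0, k_0) = 0xC799D
s_2 = Round(s_1, k_1) = 0xE3FFD
s_3 = Round(s_2, k_2) = 0x66137
s_4 = Round(s_3, k_3) = 0x456A3

0xE3FFD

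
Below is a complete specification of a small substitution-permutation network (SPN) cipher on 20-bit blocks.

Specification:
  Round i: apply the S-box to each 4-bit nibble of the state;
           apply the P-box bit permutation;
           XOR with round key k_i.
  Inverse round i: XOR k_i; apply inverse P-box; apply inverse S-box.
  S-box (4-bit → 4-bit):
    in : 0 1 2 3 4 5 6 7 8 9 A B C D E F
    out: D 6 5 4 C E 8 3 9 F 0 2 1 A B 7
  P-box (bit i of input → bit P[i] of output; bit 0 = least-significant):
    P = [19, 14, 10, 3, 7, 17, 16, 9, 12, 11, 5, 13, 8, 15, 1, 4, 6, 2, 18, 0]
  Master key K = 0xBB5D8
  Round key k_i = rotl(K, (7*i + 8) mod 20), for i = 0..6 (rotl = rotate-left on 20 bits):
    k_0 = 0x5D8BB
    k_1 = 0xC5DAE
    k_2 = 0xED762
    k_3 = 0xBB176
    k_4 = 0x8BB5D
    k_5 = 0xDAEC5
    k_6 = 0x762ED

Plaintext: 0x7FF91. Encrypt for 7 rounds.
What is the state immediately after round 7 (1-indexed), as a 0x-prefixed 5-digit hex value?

s_0 = plaintext = 0x7FF91
s_1 = Round(s_0, k_0) = 0x6075D
s_2 = Round(s_1, k_1) = 0xF06B5
s_3 = Round(s_2, k_2) = 0x8B23C
s_4 = Round(s_3, k_3) = 0x22117
s_5 = Round(s_4, k_4) = 0x7F23F
s_6 = Round(s_5, k_5) = 0x47BA3
s_7 = Round(s_6, k_6) = 0x3EFEC

0x3EFEC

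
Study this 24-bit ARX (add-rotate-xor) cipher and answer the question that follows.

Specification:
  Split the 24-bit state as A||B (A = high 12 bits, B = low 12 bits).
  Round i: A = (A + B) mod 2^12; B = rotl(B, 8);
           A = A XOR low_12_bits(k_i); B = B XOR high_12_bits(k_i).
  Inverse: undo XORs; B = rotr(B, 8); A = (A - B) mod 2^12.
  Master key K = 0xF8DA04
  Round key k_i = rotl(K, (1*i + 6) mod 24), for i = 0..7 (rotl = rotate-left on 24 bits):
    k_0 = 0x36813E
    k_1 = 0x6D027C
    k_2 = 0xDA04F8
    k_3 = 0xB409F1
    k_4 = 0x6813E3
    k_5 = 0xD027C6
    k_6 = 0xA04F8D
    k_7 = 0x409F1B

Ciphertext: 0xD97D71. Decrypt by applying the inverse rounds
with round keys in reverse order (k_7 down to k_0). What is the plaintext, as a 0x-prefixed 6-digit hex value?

s_0 = ciphertext = 0xD97D71
s_1 = InvRound(s_0, k_7) = 0xB03789
s_2 = InvRound(s_1, k_6) = 0xBB18DD
s_3 = InvRound(s_2, k_5) = 0xE82DF5
s_4 = InvRound(s_3, k_4) = 0x61674B
s_5 = InvRound(s_4, k_3) = 0xF2B0BC
s_6 = InvRound(s_5, k_2) = 0xA061CD
s_7 = InvRound(s_6, k_1) = 0x6A31D7
s_8 = InvRound(s_7, k_0) = 0xBABBF2

0xBABBF2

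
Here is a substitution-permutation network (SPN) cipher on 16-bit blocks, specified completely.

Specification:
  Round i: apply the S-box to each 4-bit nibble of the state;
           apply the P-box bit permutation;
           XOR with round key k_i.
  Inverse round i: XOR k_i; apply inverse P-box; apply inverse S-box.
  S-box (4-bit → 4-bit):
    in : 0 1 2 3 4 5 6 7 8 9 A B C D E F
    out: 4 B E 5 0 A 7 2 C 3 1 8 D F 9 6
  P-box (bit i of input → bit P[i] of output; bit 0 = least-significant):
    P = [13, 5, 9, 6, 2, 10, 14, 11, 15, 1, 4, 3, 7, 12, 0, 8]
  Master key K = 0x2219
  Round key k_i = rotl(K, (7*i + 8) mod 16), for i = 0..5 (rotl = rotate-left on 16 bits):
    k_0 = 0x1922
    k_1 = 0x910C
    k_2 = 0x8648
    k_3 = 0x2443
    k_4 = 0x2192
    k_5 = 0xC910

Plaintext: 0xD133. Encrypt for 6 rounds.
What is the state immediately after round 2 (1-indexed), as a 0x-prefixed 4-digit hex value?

0x32E8

s_0 = plaintext = 0xD133
s_1 = Round(s_0, k_0) = 0xEAAD
s_2 = Round(s_1, k_1) = 0x32E8
s_3 = Round(s_2, k_2) = 0x8C97
s_4 = Round(s_3, k_3) = 0xA17E
s_5 = Round(s_4, k_4) = 0x8558
s_6 = Round(s_5, k_5) = 0xC65B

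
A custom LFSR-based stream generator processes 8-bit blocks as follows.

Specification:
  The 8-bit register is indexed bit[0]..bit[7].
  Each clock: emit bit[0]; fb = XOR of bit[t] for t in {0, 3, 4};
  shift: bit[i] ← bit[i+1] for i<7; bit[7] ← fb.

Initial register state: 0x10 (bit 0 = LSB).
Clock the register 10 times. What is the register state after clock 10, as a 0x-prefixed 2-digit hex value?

reg_0 = 0x10
clock 1: out=0, reg = 0x88
clock 2: out=0, reg = 0xC4
clock 3: out=0, reg = 0x62
clock 4: out=0, reg = 0x31
clock 5: out=1, reg = 0x18
clock 6: out=0, reg = 0x0C
clock 7: out=0, reg = 0x86
clock 8: out=0, reg = 0x43
clock 9: out=1, reg = 0xA1
clock 10: out=1, reg = 0xD0

0xD0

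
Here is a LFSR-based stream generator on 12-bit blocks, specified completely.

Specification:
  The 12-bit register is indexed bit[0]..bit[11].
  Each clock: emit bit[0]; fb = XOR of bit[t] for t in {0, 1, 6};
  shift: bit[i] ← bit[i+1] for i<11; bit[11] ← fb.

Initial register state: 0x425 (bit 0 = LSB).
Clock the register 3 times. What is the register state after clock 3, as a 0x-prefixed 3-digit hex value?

0xE84

reg_0 = 0x425
clock 1: out=1, reg = 0xA12
clock 2: out=0, reg = 0xD09
clock 3: out=1, reg = 0xE84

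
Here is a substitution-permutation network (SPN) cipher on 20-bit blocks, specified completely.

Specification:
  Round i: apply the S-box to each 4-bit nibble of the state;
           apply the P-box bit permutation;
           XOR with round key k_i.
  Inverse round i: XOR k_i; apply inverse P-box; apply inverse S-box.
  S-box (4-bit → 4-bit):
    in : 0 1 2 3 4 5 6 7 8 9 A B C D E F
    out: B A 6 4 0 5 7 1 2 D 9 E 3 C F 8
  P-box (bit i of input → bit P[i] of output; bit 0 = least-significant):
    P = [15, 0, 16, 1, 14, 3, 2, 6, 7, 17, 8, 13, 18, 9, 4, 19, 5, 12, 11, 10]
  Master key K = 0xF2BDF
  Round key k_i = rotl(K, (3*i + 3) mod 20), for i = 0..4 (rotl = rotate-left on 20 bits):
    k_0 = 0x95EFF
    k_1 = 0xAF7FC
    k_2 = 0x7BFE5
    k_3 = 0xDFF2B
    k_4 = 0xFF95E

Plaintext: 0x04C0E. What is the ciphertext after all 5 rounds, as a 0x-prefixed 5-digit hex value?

s_0 = plaintext = 0x04C0E
s_1 = Round(s_0, k_0) = 0xA8A14
s_2 = Round(s_1, k_1) = 0xAD114
s_3 = Round(s_2, k_2) = 0xD9B9D
s_4 = Round(s_3, k_3) = 0x2927D
s_5 = Round(s_4, k_4) = 0x0A04C

0x0A04C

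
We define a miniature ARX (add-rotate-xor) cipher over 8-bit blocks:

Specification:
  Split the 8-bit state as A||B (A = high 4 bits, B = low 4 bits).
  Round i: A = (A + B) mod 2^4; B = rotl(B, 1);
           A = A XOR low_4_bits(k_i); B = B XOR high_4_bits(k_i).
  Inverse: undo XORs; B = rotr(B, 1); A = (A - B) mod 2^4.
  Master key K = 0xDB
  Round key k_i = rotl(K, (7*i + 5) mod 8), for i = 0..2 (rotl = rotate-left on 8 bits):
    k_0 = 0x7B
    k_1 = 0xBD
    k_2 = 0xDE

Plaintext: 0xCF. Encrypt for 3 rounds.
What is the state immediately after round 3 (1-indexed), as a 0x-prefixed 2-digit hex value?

0x18

s_0 = plaintext = 0xCF
s_1 = Round(s_0, k_0) = 0x08
s_2 = Round(s_1, k_1) = 0x5A
s_3 = Round(s_2, k_2) = 0x18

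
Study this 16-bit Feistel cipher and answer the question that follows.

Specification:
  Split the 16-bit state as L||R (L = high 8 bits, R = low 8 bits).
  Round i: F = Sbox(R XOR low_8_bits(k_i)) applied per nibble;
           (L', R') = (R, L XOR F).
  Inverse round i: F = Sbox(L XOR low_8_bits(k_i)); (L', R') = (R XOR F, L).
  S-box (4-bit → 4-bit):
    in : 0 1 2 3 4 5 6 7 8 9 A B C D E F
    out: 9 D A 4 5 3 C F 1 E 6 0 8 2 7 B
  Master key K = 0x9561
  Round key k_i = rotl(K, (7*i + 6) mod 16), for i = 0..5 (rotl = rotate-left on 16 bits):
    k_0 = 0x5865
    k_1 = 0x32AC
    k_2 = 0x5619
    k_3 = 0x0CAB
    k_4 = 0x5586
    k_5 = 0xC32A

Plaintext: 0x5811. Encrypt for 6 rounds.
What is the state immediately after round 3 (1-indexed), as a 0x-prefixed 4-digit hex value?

0x8C4E

s_0 = plaintext = 0x5811
s_1 = Round(s_0, k_0) = 0x11AD
s_2 = Round(s_1, k_1) = 0xAD8C
s_3 = Round(s_2, k_2) = 0x8C4E
s_4 = Round(s_3, k_3) = 0x4EFF
s_5 = Round(s_4, k_4) = 0xFFB0
s_6 = Round(s_5, k_5) = 0xB019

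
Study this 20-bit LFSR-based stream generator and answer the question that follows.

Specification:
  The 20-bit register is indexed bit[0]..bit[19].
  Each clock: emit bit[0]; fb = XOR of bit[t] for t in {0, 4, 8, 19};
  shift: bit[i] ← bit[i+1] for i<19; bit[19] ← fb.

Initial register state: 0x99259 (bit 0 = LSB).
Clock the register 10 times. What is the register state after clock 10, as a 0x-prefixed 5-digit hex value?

reg_0 = 0x99259
clock 1: out=1, reg = 0xCC92C
clock 2: out=0, reg = 0x66496
clock 3: out=0, reg = 0xB324B
clock 4: out=1, reg = 0x59925
clock 5: out=1, reg = 0x2CC92
clock 6: out=0, reg = 0x96649
clock 7: out=1, reg = 0x4B324
clock 8: out=0, reg = 0xA5992
clock 9: out=0, reg = 0xD2CC9
clock 10: out=1, reg = 0x69664

0x69664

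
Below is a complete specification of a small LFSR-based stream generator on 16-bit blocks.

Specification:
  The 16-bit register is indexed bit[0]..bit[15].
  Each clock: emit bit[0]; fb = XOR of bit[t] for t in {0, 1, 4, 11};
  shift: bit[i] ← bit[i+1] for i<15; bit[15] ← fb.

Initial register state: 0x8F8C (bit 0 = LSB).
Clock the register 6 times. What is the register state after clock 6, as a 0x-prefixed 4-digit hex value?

0x0E3E

reg_0 = 0x8F8C
clock 1: out=0, reg = 0xC7C6
clock 2: out=0, reg = 0xE3E3
clock 3: out=1, reg = 0x71F1
clock 4: out=1, reg = 0x38F8
clock 5: out=0, reg = 0x1C7C
clock 6: out=0, reg = 0x0E3E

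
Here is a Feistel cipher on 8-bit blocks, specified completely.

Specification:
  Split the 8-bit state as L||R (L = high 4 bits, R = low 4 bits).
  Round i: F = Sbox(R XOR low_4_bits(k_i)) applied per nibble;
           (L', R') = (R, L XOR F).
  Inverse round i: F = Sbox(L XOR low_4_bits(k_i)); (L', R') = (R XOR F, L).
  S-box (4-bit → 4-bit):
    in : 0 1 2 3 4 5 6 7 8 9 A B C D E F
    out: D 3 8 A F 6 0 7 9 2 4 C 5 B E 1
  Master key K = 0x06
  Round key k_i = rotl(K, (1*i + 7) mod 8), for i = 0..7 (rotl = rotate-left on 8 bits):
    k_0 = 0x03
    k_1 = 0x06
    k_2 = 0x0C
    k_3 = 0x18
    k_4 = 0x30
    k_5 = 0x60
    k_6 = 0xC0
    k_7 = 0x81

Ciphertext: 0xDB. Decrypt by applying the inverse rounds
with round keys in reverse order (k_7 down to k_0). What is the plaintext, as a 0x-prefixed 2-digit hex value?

0x10

s_0 = ciphertext = 0xDB
s_1 = InvRound(s_0, k_7) = 0xED
s_2 = InvRound(s_1, k_6) = 0x3E
s_3 = InvRound(s_2, k_5) = 0x43
s_4 = InvRound(s_3, k_4) = 0xC4
s_5 = InvRound(s_4, k_3) = 0xBC
s_6 = InvRound(s_5, k_2) = 0xBB
s_7 = InvRound(s_6, k_1) = 0x0B
s_8 = InvRound(s_7, k_0) = 0x10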